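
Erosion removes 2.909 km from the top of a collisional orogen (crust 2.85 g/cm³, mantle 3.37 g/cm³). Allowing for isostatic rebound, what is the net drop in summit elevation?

Rebound u = e ρ_c/ρ_m = 2.909 km × 2.85/3.37 = 2.46 km.
Net surface drop = e − u = 2.909 km − 2.46 km = e (ρ_m − ρ_c)/ρ_m = 0.449 km.

0.449 km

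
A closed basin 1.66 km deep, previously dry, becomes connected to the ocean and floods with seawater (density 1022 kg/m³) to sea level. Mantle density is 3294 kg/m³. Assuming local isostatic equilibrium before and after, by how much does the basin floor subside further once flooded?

0.747 km

After flooding the water column is d + s deep. Its weight must equal the weight of mantle displaced by the extra subsidence s: (d + s) ρ_w = s ρ_m.
s = d ρ_w / (ρ_m − ρ_w) = 1.66 km × 1022/(3294 − 1022) = 0.747 km.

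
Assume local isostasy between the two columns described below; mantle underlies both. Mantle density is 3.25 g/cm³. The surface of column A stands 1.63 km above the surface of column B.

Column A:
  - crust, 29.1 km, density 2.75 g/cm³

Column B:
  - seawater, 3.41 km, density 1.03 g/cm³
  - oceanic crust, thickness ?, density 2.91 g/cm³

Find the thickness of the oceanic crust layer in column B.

Take the compensation level at the base of the deeper column (depth z_c below the surface of column A) and equate Σ ρ_i t_i down to z_c; mantle fills any gap and the z_c terms cancel.
Column A: 29.1×2.75 + (z_c − 29.1)×3.25
Column B: 1.63×0 + 3.41×1.03 + x×2.91 + (z_c − 1.63 − 3.41 − x)×3.25
The z_c×3.25 term appears on both sides and cancels. Collect the known terms of each column as K = Σ(ρt)_known − 3.25 × (depth of known layers): K_A = 80.025 − 3.25×29.1 = −14.55; K_B = 3.5123 − 3.25×(1.63 + 3.41) = −12.8677.
Balance: K_A = K_B − x×(3.25 − 2.91), so x = (K_B − K_A)/(3.25 − 2.91) = 1.6823/0.34 = 4.95 km.

4.95 km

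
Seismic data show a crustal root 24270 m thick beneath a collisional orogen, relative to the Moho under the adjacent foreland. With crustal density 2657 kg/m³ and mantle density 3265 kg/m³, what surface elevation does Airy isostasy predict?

5550 m

Isostatic balance requires: ρ_c h = (ρ_m − ρ_c) r.
h = r (ρ_m − ρ_c) / ρ_c = 24270 m × (3265 − 2657) / 2657 = 5550 m.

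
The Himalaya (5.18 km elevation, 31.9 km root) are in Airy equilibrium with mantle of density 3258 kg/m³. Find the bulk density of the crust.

ρ_c h = (ρ_m − ρ_c) r → ρ_c (h + r) = ρ_m r → ρ_c = ρ_m r / (h + r).
ρ_c = 3258 × 31.9 km / (5.18 km + 31.9 km) = 2800 kg/m³.

2800 kg/m³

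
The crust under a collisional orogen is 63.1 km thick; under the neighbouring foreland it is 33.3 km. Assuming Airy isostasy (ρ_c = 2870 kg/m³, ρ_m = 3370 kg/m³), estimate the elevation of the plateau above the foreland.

Excess crust Δ = 63.1 km − 33.3 km = 29.8 km, split between elevation h and root r with h + r = Δ.
Airy balance ρ_c h = (ρ_m − ρ_c) r gives r = h ρ_c/(ρ_m − ρ_c), so h (1 + ρ_c/(ρ_m − ρ_c)) = Δ, i.e. h = Δ (ρ_m − ρ_c)/ρ_m.
h = 29.8 km × 500/3370 = 4.42 km.

4.42 km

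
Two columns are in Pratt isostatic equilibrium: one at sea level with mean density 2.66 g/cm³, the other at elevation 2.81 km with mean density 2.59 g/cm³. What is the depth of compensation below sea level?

ρ_ref D = ρ (D + h) → D (ρ_ref − ρ) = ρ h.
D = ρ h/(ρ_ref − ρ) = 2.59 × 2.81 km/(2.66 − 2.59) = 104 km.

104 km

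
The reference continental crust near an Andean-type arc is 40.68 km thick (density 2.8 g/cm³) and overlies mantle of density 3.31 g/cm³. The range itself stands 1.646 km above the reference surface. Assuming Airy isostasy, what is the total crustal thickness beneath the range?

Root depth r = h ρ_c / (ρ_m − ρ_c) = 1.646 km × 2.8 / 0.51 = 9.037 km.
Total thickness = T + h + r = 40.68 km + 1.646 km + 9.037 km = 51.4 km.

51.4 km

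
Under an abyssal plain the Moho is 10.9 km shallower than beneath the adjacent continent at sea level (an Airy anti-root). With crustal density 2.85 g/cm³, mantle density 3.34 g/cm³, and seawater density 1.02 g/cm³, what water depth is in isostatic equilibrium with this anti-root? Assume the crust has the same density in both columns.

2.92 km

Replacing a thickness d of crust by seawater at the top must be balanced by replacing crust with mantle at the base: d (ρ_c − ρ_w) = a (ρ_m − ρ_c).
d = a (ρ_m − ρ_c)/(ρ_c − ρ_w) = 10.9 km × 0.49/1.83 = 2.92 km.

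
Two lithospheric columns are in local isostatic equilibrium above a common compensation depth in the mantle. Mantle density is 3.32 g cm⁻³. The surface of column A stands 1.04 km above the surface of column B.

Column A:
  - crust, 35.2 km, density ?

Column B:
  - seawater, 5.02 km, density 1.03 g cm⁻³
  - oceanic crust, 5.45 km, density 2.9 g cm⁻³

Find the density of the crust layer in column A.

2.83 g cm⁻³

Take the compensation level at the base of the deeper column (depth z_c below the surface of column A) and equate Σ ρ_i t_i down to z_c; mantle fills any gap and the z_c terms cancel.
Column A: 35.2×ρ + (z_c − 35.2)×3.32
Column B: 1.04×0 + 5.02×1.03 + 5.45×2.9 + (z_c − 1.04 − 10.47)×3.32
The z_c×3.32 term appears on both sides and cancels. Collect the known terms of each column as K = Σ(ρt)_known − 3.32 × (depth of known layers): K_A = 0 − 3.32×35.2 = −116.864; K_B = 20.9756 − 3.32×(1.04 + 10.47) = −17.2376.
Balance: K_A + 35.2×ρ = K_B, so ρ = (K_B − K_A)/35.2 = 99.6264/35.2 = 2.83 g cm⁻³.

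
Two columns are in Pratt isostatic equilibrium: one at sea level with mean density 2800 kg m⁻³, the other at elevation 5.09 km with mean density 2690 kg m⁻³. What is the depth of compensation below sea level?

ρ_ref D = ρ (D + h) → D (ρ_ref − ρ) = ρ h.
D = ρ h/(ρ_ref − ρ) = 2690 × 5.09 km/(2800 − 2690) = 124 km.

124 km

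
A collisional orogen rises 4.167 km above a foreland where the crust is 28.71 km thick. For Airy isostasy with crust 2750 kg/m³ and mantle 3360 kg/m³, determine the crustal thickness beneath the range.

51.7 km

Root depth r = h ρ_c / (ρ_m − ρ_c) = 4.167 km × 2750 / 610 = 18.79 km.
Total thickness = T + h + r = 28.71 km + 4.167 km + 18.79 km = 51.7 km.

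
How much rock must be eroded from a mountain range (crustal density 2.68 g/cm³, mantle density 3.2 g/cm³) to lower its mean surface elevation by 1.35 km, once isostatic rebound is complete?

Net drop Δ = e − u = e − e ρ_c/ρ_m = e (ρ_m − ρ_c)/ρ_m.
e = Δ ρ_m/(ρ_m − ρ_c) = 1.35 km × 3.2/0.52 = 8.31 km.

8.31 km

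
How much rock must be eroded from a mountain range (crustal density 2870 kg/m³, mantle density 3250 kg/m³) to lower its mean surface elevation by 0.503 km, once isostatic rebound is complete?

Net drop Δ = e − u = e − e ρ_c/ρ_m = e (ρ_m − ρ_c)/ρ_m.
e = Δ ρ_m/(ρ_m − ρ_c) = 0.503 km × 3250/380 = 4.3 km.

4.3 km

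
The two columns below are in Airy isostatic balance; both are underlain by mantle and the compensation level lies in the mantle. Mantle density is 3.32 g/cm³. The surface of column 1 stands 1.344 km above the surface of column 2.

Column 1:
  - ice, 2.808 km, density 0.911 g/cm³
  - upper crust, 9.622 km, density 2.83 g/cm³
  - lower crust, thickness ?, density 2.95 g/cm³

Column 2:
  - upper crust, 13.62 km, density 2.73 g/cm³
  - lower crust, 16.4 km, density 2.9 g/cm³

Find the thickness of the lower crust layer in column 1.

Take the compensation level at the base of the deeper column (depth z_c below the surface of column 1) and equate Σ ρ_i t_i down to z_c; mantle fills any gap and the z_c terms cancel.
Column 1: 2.808×0.911 + 9.622×2.83 + x×2.95 + (z_c − 12.43 − x)×3.32
Column 2: 1.344×0 + 13.62×2.73 + 16.4×2.9 + (z_c − 1.344 − 30.02)×3.32
The z_c×3.32 term appears on both sides and cancels. Collect the known terms of each column as K = Σ(ρt)_known − 3.32 × (depth of known layers): K_1 = 29.788348 − 3.32×12.43 = −11.479252; K_2 = 84.7426 − 3.32×(1.344 + 30.02) = −19.38588.
Balance: K_1 − x×(3.32 − 2.95) = K_2, so x = (K_1 − K_2)/(3.32 − 2.95) = 7.90663/0.37 = 21.4 km.

21.4 km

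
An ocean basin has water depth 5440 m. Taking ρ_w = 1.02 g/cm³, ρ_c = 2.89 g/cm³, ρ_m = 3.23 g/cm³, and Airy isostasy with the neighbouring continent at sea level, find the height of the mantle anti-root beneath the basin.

29900 m

Equating mass per unit area of the two columns: replacing crust with seawater at the top is compensated by replacing crust with mantle at the base: d (ρ_c − ρ_w) = a (ρ_m − ρ_c).
a = d (ρ_c − ρ_w)/(ρ_m − ρ_c) = 5440 m × 1.87/0.34 = 29900 m.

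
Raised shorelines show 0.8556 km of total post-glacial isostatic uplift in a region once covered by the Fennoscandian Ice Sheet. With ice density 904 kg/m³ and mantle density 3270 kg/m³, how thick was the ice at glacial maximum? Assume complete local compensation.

3.09 km

u = t ρ_ice/ρ_m → t = u ρ_m/ρ_ice = 0.8556 km × 3270/904 = 3.09 km.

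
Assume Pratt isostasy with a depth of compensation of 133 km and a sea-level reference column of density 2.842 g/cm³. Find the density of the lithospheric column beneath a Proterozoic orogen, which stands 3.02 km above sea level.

Pratt balance: ρ_ref D = ρ (D + h).
ρ = ρ_ref D/(D + h) = 2.842 × 133 km/(133 km + 3.02 km) = 2.78 g/cm³.

2.78 g/cm³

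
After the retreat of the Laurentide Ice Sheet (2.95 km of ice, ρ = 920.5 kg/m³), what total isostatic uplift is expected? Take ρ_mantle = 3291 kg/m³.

Removing the load lets mantle flow back in; uplift u satisfies ρ_ice t = ρ_m u.
u = t ρ_ice/ρ_m = 2.95 km × 920.5/3291 = 0.825 km.

0.825 km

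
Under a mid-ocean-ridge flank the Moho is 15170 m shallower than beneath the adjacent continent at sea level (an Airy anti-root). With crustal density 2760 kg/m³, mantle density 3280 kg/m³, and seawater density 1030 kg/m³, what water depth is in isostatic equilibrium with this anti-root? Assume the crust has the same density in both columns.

Replacing a thickness d of crust by seawater at the top must be balanced by replacing crust with mantle at the base: d (ρ_c − ρ_w) = a (ρ_m − ρ_c).
d = a (ρ_m − ρ_c)/(ρ_c − ρ_w) = 15170 m × 520/1730 = 4560 m.

4560 m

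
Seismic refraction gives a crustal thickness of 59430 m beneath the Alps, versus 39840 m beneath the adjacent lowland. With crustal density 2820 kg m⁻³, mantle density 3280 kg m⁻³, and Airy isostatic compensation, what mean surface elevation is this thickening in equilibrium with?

2750 m

Excess crust Δ = 59430 m − 39840 m = 19590 m, split between elevation h and root r with h + r = Δ.
Airy balance ρ_c h = (ρ_m − ρ_c) r gives r = h ρ_c/(ρ_m − ρ_c), so h (1 + ρ_c/(ρ_m − ρ_c)) = Δ, i.e. h = Δ (ρ_m − ρ_c)/ρ_m.
h = 19590 m × 460/3280 = 2750 m.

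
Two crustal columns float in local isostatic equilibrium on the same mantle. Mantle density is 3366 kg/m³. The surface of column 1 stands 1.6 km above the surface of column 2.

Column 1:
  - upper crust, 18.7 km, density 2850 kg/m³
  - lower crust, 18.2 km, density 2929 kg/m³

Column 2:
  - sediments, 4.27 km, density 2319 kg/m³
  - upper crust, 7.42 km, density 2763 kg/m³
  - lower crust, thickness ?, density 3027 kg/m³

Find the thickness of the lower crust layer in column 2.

9.65 km

Take the compensation level at the base of the deeper column (depth z_c below the surface of column 1) and equate Σ ρ_i t_i down to z_c; mantle fills any gap and the z_c terms cancel.
Column 1: 18.7×2850 + 18.2×2929 + (z_c − 36.9)×3366
Column 2: 1.6×0 + 4.27×2319 + 7.42×2763 + x×3027 + (z_c − 1.6 − 11.69 − x)×3366
The z_c×3366 term appears on both sides and cancels. Collect the known terms of each column as K = Σ(ρt)_known − 3366 × (depth of known layers): K_1 = 106602.8 − 3366×36.9 = −17602.6; K_2 = 30403.59 − 3366×(1.6 + 11.69) = −14330.55.
Balance: K_1 = K_2 − x×(3366 − 3027), so x = (K_2 − K_1)/(3366 − 3027) = 3272.05/339 = 9.65 km.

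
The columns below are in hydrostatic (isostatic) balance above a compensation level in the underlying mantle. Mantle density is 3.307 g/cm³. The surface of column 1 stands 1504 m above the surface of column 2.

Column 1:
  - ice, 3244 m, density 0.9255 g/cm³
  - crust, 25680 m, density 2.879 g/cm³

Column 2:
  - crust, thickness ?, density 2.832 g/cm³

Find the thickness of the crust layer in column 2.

Take the compensation level at the base of the deeper column (depth z_c below the surface of column 1) and equate Σ ρ_i t_i down to z_c; mantle fills any gap and the z_c terms cancel.
Column 1: 3244×0.9255 + 25680×2.879 + (z_c − 28924)×3.307
Column 2: 1504×0 + x×2.832 + (z_c − 1504 − 0 − x)×3.307
The z_c×3.307 term appears on both sides and cancels. Collect the known terms of each column as K = Σ(ρt)_known − 3.307 × (depth of known layers): K_1 = 76935.042 − 3.307×28924 = −18716.626; K_2 = 0 − 3.307×(1504 + 0) = −4973.728.
Balance: K_1 = K_2 − x×(3.307 − 2.832), so x = (K_2 − K_1)/(3.307 − 2.832) = 13742.9/0.475 = 28900 m.

28900 m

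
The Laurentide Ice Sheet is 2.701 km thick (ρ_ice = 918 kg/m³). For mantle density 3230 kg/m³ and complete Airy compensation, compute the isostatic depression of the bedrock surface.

0.768 km

Equating mass per unit area of the two columns: the ice load ρ_ice t is balanced by mantle displaced below, ρ_m s.
s = t ρ_ice / ρ_m = 2.701 km × 918/3230 = 0.768 km.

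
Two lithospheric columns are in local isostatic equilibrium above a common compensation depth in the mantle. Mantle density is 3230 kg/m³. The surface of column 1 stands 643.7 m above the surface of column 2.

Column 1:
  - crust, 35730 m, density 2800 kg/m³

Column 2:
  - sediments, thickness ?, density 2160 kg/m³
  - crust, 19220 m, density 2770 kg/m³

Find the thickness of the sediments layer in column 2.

Take the compensation level at the base of the deeper column (depth z_c below the surface of column 1) and equate Σ ρ_i t_i down to z_c; mantle fills any gap and the z_c terms cancel.
Column 1: 35730×2800 + (z_c − 35730)×3230
Column 2: 643.7×0 + x×2160 + 19220×2770 + (z_c − 643.7 − 19220 − x)×3230
The z_c×3230 term appears on both sides and cancels. Collect the known terms of each column as K = Σ(ρt)_known − 3230 × (depth of known layers): K_1 = 100044000 − 3230×35730 = −15363900; K_2 = 53239400 − 3230×(643.7 + 19220) = −10920351.
Balance: K_1 = K_2 − x×(3230 − 2160), so x = (K_2 − K_1)/(3230 − 2160) = 4443550/1070 = 4150 m.

4150 m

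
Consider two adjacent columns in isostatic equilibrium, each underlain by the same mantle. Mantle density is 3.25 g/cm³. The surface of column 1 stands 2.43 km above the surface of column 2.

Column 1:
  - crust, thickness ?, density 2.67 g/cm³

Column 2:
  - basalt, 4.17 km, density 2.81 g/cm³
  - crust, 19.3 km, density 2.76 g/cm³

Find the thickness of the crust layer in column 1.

Take the compensation level at the base of the deeper column (depth z_c below the surface of column 1) and equate Σ ρ_i t_i down to z_c; mantle fills any gap and the z_c terms cancel.
Column 1: x×2.67 + (z_c − 0 − x)×3.25
Column 2: 2.43×0 + 4.17×2.81 + 19.3×2.76 + (z_c − 2.43 − 23.47)×3.25
The z_c×3.25 term appears on both sides and cancels. Collect the known terms of each column as K = Σ(ρt)_known − 3.25 × (depth of known layers): K_1 = 0 − 3.25×0 = 0; K_2 = 64.9857 − 3.25×(2.43 + 23.47) = −19.1893.
Balance: K_1 − x×(3.25 − 2.67) = K_2, so x = (K_1 − K_2)/(3.25 − 2.67) = 19.1893/0.58 = 33.1 km.

33.1 km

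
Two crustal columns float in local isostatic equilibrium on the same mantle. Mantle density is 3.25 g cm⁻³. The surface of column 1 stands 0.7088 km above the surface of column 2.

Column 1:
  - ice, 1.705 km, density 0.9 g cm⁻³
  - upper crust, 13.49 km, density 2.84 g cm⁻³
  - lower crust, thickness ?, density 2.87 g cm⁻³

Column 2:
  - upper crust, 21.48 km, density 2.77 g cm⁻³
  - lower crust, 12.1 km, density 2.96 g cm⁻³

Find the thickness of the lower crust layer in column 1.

Take the compensation level at the base of the deeper column (depth z_c below the surface of column 1) and equate Σ ρ_i t_i down to z_c; mantle fills any gap and the z_c terms cancel.
Column 1: 1.705×0.9 + 13.49×2.84 + x×2.87 + (z_c − 15.195 − x)×3.25
Column 2: 0.7088×0 + 21.48×2.77 + 12.1×2.96 + (z_c − 0.7088 − 33.58)×3.25
The z_c×3.25 term appears on both sides and cancels. Collect the known terms of each column as K = Σ(ρt)_known − 3.25 × (depth of known layers): K_1 = 39.8461 − 3.25×15.195 = −9.53765; K_2 = 95.3156 − 3.25×(0.7088 + 33.58) = −16.123.
Balance: K_1 − x×(3.25 − 2.87) = K_2, so x = (K_1 − K_2)/(3.25 − 2.87) = 6.58535/0.38 = 17.3 km.

17.3 km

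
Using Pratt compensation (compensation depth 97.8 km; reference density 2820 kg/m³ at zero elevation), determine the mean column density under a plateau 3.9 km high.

2710 kg/m³

Pratt balance: ρ_ref D = ρ (D + h).
ρ = ρ_ref D/(D + h) = 2820 × 97.8 km/(97.8 km + 3.9 km) = 2710 kg/m³.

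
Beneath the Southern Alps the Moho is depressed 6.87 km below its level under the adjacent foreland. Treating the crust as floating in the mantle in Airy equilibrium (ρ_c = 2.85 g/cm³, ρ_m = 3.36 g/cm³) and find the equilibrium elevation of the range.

In Airy isostatic equilibrium: ρ_c h = (ρ_m − ρ_c) r.
h = r (ρ_m − ρ_c) / ρ_c = 6.87 km × (3.36 − 2.85) / 2.85 = 1.23 km.

1.23 km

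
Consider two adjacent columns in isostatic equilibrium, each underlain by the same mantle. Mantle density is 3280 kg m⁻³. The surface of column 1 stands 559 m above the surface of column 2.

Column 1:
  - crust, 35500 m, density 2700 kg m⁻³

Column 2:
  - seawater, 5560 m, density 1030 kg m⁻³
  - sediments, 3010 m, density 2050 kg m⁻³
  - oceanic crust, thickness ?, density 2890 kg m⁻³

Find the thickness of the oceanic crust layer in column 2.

Take the compensation level at the base of the deeper column (depth z_c below the surface of column 1) and equate Σ ρ_i t_i down to z_c; mantle fills any gap and the z_c terms cancel.
Column 1: 35500×2700 + (z_c − 35500)×3280
Column 2: 559×0 + 5560×1030 + 3010×2050 + x×2890 + (z_c − 559 − 8570 − x)×3280
The z_c×3280 term appears on both sides and cancels. Collect the known terms of each column as K = Σ(ρt)_known − 3280 × (depth of known layers): K_1 = 95850000 − 3280×35500 = −20590000; K_2 = 11897300 − 3280×(559 + 8570) = −18045820.
Balance: K_1 = K_2 − x×(3280 − 2890), so x = (K_2 − K_1)/(3280 − 2890) = 2544180/390 = 6520 m.

6520 m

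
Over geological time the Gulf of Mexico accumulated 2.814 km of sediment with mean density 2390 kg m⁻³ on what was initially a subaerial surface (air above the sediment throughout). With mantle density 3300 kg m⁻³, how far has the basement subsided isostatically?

2.04 km

Subaerial load: s = t ρ_sed / ρ_m = 2.814 km × 2390/3300 = 2.04 km.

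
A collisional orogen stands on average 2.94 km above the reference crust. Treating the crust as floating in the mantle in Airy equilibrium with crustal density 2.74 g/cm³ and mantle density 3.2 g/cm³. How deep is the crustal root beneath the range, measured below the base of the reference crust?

Isostatic balance requires: the weight of the topography is balanced by the buoyancy of the root, ρ_c h = (ρ_m − ρ_c) r.
r = h · ρ_c / (ρ_m − ρ_c) = 2.94 km × 2.74 / (3.2 − 2.74) = 17.5 km.

17.5 km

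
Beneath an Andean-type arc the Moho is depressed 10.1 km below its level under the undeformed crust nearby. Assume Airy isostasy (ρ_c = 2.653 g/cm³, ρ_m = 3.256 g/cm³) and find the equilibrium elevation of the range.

2.3 km

Isostatic balance requires: ρ_c h = (ρ_m − ρ_c) r.
h = r (ρ_m − ρ_c) / ρ_c = 10.1 km × (3.256 − 2.653) / 2.653 = 2.3 km.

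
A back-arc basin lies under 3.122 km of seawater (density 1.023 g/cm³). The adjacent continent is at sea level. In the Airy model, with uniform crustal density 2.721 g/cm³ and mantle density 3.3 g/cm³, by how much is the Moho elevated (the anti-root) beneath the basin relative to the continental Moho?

For local isostatic compensation: replacing crust with seawater at the top is compensated by replacing crust with mantle at the base: d (ρ_c − ρ_w) = a (ρ_m − ρ_c).
a = d (ρ_c − ρ_w)/(ρ_m − ρ_c) = 3.122 km × 1.698/0.579 = 9.16 km.

9.16 km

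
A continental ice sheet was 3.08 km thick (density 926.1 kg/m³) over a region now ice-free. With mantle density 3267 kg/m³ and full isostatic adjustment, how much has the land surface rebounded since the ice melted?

Removing the load lets mantle flow back in; uplift u satisfies ρ_ice t = ρ_m u.
u = t ρ_ice/ρ_m = 3.08 km × 926.1/3267 = 0.873 km.

0.873 km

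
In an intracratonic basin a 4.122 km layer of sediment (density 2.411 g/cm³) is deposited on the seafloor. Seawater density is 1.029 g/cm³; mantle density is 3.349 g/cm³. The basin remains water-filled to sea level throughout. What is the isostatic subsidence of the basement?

Submarine loading: the sediment displaces seawater, and the subsidence is in turn flooded, so s (ρ_m − ρ_w) = t (ρ_sed − ρ_w).
s = 4.122 km × (2.411 − 1.029) / (3.349 − 1.029) = 2.46 km.

2.46 km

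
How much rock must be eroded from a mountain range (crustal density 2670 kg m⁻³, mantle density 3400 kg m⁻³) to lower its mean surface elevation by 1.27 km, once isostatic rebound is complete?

5.92 km

Net drop Δ = e − u = e − e ρ_c/ρ_m = e (ρ_m − ρ_c)/ρ_m.
e = Δ ρ_m/(ρ_m − ρ_c) = 1.27 km × 3400/730 = 5.92 km.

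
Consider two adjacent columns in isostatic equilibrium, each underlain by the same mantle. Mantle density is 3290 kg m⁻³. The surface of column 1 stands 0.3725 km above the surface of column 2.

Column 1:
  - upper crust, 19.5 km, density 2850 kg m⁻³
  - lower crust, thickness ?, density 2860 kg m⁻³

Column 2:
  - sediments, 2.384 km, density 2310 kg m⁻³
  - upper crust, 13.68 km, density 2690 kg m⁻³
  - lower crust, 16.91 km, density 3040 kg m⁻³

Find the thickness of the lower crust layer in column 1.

Take the compensation level at the base of the deeper column (depth z_c below the surface of column 1) and equate Σ ρ_i t_i down to z_c; mantle fills any gap and the z_c terms cancel.
Column 1: 19.5×2850 + x×2860 + (z_c − 19.5 − x)×3290
Column 2: 0.3725×0 + 2.384×2310 + 13.68×2690 + 16.91×3040 + (z_c − 0.3725 − 32.974)×3290
The z_c×3290 term appears on both sides and cancels. Collect the known terms of each column as K = Σ(ρt)_known − 3290 × (depth of known layers): K_1 = 55575 − 3290×19.5 = −8580; K_2 = 93712.64 − 3290×(0.3725 + 32.974) = −15997.345.
Balance: K_1 − x×(3290 − 2860) = K_2, so x = (K_1 − K_2)/(3290 − 2860) = 7417.35/430 = 17.2 km.

17.2 km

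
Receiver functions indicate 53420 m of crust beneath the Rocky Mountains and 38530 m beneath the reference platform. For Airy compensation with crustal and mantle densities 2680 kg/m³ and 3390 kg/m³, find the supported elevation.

3120 m

Excess crust Δ = 53420 m − 38530 m = 14890 m, split between elevation h and root r with h + r = Δ.
Airy balance ρ_c h = (ρ_m − ρ_c) r gives r = h ρ_c/(ρ_m − ρ_c), so h (1 + ρ_c/(ρ_m − ρ_c)) = Δ, i.e. h = Δ (ρ_m − ρ_c)/ρ_m.
h = 14890 m × 710/3390 = 3120 m.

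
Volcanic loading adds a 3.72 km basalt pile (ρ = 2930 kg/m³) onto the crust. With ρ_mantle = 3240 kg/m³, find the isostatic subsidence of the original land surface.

3.36 km

Subaerial loading: s = t ρ_load / ρ_m.
s = 3.72 km × 2930/3240 = 3.36 km.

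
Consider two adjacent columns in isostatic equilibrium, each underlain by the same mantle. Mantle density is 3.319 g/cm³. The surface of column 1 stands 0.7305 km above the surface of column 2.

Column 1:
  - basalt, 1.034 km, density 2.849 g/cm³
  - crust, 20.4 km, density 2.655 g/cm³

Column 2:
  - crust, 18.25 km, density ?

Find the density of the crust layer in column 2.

2.68 g/cm³

Take the compensation level at the base of the deeper column (depth z_c below the surface of column 1) and equate Σ ρ_i t_i down to z_c; mantle fills any gap and the z_c terms cancel.
Column 1: 1.034×2.849 + 20.4×2.655 + (z_c − 21.434)×3.319
Column 2: 0.7305×0 + 18.25×ρ + (z_c − 0.7305 − 18.25)×3.319
The z_c×3.319 term appears on both sides and cancels. Collect the known terms of each column as K = Σ(ρt)_known − 3.319 × (depth of known layers): K_1 = 57.107866 − 3.319×21.434 = −14.03158; K_2 = 0 − 3.319×(0.7305 + 18.25) = −62.9962795.
Balance: K_1 = K_2 + 18.25×ρ, so ρ = (K_1 − K_2)/18.25 = 48.9647/18.25 = 2.68 g/cm³.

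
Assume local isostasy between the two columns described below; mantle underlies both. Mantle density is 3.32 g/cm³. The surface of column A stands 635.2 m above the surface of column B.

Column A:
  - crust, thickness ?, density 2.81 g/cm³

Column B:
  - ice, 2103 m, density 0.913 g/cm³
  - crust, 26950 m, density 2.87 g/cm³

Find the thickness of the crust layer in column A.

37800 m

Take the compensation level at the base of the deeper column (depth z_c below the surface of column A) and equate Σ ρ_i t_i down to z_c; mantle fills any gap and the z_c terms cancel.
Column A: x×2.81 + (z_c − 0 − x)×3.32
Column B: 635.2×0 + 2103×0.913 + 26950×2.87 + (z_c − 635.2 − 29053)×3.32
The z_c×3.32 term appears on both sides and cancels. Collect the known terms of each column as K = Σ(ρt)_known − 3.32 × (depth of known layers): K_A = 0 − 3.32×0 = 0; K_B = 79266.539 − 3.32×(635.2 + 29053) = −19298.285.
Balance: K_A − x×(3.32 − 2.81) = K_B, so x = (K_A − K_B)/(3.32 − 2.81) = 19298.3/0.51 = 37800 m.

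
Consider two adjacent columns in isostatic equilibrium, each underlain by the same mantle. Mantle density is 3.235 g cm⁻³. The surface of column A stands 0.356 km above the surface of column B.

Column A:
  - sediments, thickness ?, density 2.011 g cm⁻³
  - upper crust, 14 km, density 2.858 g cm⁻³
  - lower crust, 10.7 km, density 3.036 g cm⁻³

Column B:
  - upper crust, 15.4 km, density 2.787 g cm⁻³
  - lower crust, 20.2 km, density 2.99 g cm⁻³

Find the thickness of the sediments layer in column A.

Take the compensation level at the base of the deeper column (depth z_c below the surface of column A) and equate Σ ρ_i t_i down to z_c; mantle fills any gap and the z_c terms cancel.
Column A: x×2.011 + 14×2.858 + 10.7×3.036 + (z_c − 24.7 − x)×3.235
Column B: 0.356×0 + 15.4×2.787 + 20.2×2.99 + (z_c − 0.356 − 35.6)×3.235
The z_c×3.235 term appears on both sides and cancels. Collect the known terms of each column as K = Σ(ρt)_known − 3.235 × (depth of known layers): K_A = 72.4972 − 3.235×24.7 = −7.4073; K_B = 103.3178 − 3.235×(0.356 + 35.6) = −12.99986.
Balance: K_A − x×(3.235 − 2.011) = K_B, so x = (K_A − K_B)/(3.235 − 2.011) = 5.59256/1.224 = 4.57 km.

4.57 km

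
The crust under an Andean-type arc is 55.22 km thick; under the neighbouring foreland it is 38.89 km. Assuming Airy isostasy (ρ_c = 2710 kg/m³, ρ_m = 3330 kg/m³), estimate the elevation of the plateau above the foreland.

3.04 km

Excess crust Δ = 55.22 km − 38.89 km = 16.33 km, split between elevation h and root r with h + r = Δ.
Airy balance ρ_c h = (ρ_m − ρ_c) r gives r = h ρ_c/(ρ_m − ρ_c), so h (1 + ρ_c/(ρ_m − ρ_c)) = Δ, i.e. h = Δ (ρ_m − ρ_c)/ρ_m.
h = 16.33 km × 620/3330 = 3.04 km.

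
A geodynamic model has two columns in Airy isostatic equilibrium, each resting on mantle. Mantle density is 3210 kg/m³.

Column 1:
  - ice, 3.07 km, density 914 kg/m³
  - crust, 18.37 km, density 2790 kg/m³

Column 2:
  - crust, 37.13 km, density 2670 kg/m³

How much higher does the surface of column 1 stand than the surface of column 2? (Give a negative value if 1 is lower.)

−1.65 km

For any compensation level in the mantle, the mantle terms cancel and isostasy reduces to e = (Σt_1 − Σt_2) − (Σ(ρt)_1 − Σ(ρt)_2) / ρ_m.
Σt_1 = 21.44 km; Σt_2 = 37.13 km; Σ(ρt)_1 = 54058.28; Σ(ρt)_2 = 99137.1 (in km·kg/m³).
e = (21.44 − 37.13) − (54058.28 − 99137.1) / 3210 = −1.65 km.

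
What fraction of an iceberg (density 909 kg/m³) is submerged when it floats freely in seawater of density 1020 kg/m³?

Submerged fraction = ρ_obj/ρ_fluid = 909/1020 = 0.891.

0.891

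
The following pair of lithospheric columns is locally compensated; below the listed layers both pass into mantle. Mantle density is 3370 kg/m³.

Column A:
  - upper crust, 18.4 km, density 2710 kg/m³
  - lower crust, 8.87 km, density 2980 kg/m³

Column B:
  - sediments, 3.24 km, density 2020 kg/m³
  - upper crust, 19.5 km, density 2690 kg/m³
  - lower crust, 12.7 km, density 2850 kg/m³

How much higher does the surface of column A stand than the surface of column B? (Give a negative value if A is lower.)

−2.56 km

For any compensation level in the mantle, the mantle terms cancel and isostasy reduces to e = (Σt_A − Σt_B) − (Σ(ρt)_A − Σ(ρt)_B) / ρ_m.
Σt_A = 27.27 km; Σt_B = 35.44 km; Σ(ρt)_A = 76296.6; Σ(ρt)_B = 95194.8 (in km·kg/m³).
e = (27.27 − 35.44) − (76296.6 − 95194.8) / 3370 = −2.56 km.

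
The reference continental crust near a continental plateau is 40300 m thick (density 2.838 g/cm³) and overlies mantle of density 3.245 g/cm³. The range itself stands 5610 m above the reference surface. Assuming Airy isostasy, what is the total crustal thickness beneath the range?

Root depth r = h ρ_c / (ρ_m − ρ_c) = 5610 m × 2.838 / 0.407 = 39120 m.
Total thickness = T + h + r = 40300 m + 5610 m + 39120 m = 85000 m.

85000 m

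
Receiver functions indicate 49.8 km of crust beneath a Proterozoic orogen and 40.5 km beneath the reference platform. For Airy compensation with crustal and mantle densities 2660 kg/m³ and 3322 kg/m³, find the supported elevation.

1.85 km

Excess crust Δ = 49.8 km − 40.5 km = 9.3 km, split between elevation h and root r with h + r = Δ.
Airy balance ρ_c h = (ρ_m − ρ_c) r gives r = h ρ_c/(ρ_m − ρ_c), so h (1 + ρ_c/(ρ_m − ρ_c)) = Δ, i.e. h = Δ (ρ_m − ρ_c)/ρ_m.
h = 9.3 km × 662/3322 = 1.85 km.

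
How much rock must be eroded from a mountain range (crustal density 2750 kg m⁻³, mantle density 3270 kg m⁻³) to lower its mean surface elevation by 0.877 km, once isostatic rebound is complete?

Net drop Δ = e − u = e − e ρ_c/ρ_m = e (ρ_m − ρ_c)/ρ_m.
e = Δ ρ_m/(ρ_m − ρ_c) = 0.877 km × 3270/520 = 5.51 km.

5.51 km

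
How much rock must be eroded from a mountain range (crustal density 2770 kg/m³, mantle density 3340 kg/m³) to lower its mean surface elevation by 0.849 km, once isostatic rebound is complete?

Net drop Δ = e − u = e − e ρ_c/ρ_m = e (ρ_m − ρ_c)/ρ_m.
e = Δ ρ_m/(ρ_m − ρ_c) = 0.849 km × 3340/570 = 4.97 km.

4.97 km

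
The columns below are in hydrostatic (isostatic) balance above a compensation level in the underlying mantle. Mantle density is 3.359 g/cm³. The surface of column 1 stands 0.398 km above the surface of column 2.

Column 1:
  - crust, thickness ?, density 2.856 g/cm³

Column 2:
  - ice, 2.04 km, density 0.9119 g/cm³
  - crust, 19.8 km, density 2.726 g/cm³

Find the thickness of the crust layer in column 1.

Take the compensation level at the base of the deeper column (depth z_c below the surface of column 1) and equate Σ ρ_i t_i down to z_c; mantle fills any gap and the z_c terms cancel.
Column 1: x×2.856 + (z_c − 0 − x)×3.359
Column 2: 0.398×0 + 2.04×0.9119 + 19.8×2.726 + (z_c − 0.398 − 21.84)×3.359
The z_c×3.359 term appears on both sides and cancels. Collect the known terms of each column as K = Σ(ρt)_known − 3.359 × (depth of known layers): K_1 = 0 − 3.359×0 = 0; K_2 = 55.835076 − 3.359×(0.398 + 21.84) = −18.862366.
Balance: K_1 − x×(3.359 − 2.856) = K_2, so x = (K_1 − K_2)/(3.359 − 2.856) = 18.8624/0.503 = 37.5 km.

37.5 km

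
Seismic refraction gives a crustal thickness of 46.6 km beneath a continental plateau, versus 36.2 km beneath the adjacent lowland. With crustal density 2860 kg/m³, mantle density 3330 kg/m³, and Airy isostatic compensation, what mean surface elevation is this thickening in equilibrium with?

Excess crust Δ = 46.6 km − 36.2 km = 10.4 km, split between elevation h and root r with h + r = Δ.
Airy balance ρ_c h = (ρ_m − ρ_c) r gives r = h ρ_c/(ρ_m − ρ_c), so h (1 + ρ_c/(ρ_m − ρ_c)) = Δ, i.e. h = Δ (ρ_m − ρ_c)/ρ_m.
h = 10.4 km × 470/3330 = 1.47 km.

1.47 km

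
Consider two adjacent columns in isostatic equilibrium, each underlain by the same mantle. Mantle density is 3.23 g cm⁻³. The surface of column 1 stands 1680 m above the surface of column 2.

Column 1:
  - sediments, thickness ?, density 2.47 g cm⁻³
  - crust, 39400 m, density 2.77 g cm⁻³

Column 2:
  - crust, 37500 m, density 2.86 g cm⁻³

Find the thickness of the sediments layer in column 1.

1550 m

Take the compensation level at the base of the deeper column (depth z_c below the surface of column 1) and equate Σ ρ_i t_i down to z_c; mantle fills any gap and the z_c terms cancel.
Column 1: x×2.47 + 39400×2.77 + (z_c − 39400 − x)×3.23
Column 2: 1680×0 + 37500×2.86 + (z_c − 1680 − 37500)×3.23
The z_c×3.23 term appears on both sides and cancels. Collect the known terms of each column as K = Σ(ρt)_known − 3.23 × (depth of known layers): K_1 = 109138 − 3.23×39400 = −18124; K_2 = 107250 − 3.23×(1680 + 37500) = −19301.4.
Balance: K_1 − x×(3.23 − 2.47) = K_2, so x = (K_1 − K_2)/(3.23 − 2.47) = 1177.4/0.76 = 1550 m.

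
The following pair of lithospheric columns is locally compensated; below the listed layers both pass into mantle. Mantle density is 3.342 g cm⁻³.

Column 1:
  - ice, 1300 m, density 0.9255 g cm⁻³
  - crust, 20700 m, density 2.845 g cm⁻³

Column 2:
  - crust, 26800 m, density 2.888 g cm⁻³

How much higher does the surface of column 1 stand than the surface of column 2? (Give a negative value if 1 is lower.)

For any compensation level in the mantle, the mantle terms cancel and isostasy reduces to e = (Σt_1 − Σt_2) − (Σ(ρt)_1 − Σ(ρt)_2) / ρ_m.
Σt_1 = 22000 m; Σt_2 = 26800 m; Σ(ρt)_1 = 60094.65; Σ(ρt)_2 = 77398.4 (in m·g cm⁻³).
e = (22000 − 26800) − (60094.65 − 77398.4) / 3.342 = 378 m.

378 m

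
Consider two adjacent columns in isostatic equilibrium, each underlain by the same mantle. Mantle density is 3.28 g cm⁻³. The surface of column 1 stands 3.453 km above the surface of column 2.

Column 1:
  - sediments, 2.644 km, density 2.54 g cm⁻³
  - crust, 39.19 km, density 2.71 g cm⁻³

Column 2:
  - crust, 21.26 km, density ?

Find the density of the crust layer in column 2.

2.67 g cm⁻³

Take the compensation level at the base of the deeper column (depth z_c below the surface of column 1) and equate Σ ρ_i t_i down to z_c; mantle fills any gap and the z_c terms cancel.
Column 1: 2.644×2.54 + 39.19×2.71 + (z_c − 41.834)×3.28
Column 2: 3.453×0 + 21.26×ρ + (z_c − 3.453 − 21.26)×3.28
The z_c×3.28 term appears on both sides and cancels. Collect the known terms of each column as K = Σ(ρt)_known − 3.28 × (depth of known layers): K_1 = 112.92066 − 3.28×41.834 = −24.29486; K_2 = 0 − 3.28×(3.453 + 21.26) = −81.05864.
Balance: K_1 = K_2 + 21.26×ρ, so ρ = (K_1 − K_2)/21.26 = 56.7638/21.26 = 2.67 g cm⁻³.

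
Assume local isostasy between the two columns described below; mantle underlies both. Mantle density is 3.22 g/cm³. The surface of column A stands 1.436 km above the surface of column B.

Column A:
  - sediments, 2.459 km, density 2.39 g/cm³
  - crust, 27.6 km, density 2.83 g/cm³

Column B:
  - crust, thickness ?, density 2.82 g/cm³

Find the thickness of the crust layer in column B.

Take the compensation level at the base of the deeper column (depth z_c below the surface of column A) and equate Σ ρ_i t_i down to z_c; mantle fills any gap and the z_c terms cancel.
Column A: 2.459×2.39 + 27.6×2.83 + (z_c − 30.059)×3.22
Column B: 1.436×0 + x×2.82 + (z_c − 1.436 − 0 − x)×3.22
The z_c×3.22 term appears on both sides and cancels. Collect the known terms of each column as K = Σ(ρt)_known − 3.22 × (depth of known layers): K_A = 83.98501 − 3.22×30.059 = −12.80497; K_B = 0 − 3.22×(1.436 + 0) = −4.62392.
Balance: K_A = K_B − x×(3.22 − 2.82), so x = (K_B − K_A)/(3.22 − 2.82) = 8.18105/0.4 = 20.5 km.

20.5 km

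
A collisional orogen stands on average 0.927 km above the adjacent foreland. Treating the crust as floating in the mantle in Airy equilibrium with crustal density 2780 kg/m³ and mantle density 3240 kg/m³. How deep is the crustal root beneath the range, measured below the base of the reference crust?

5.6 km

Isostatic balance requires: the weight of the topography is balanced by the buoyancy of the root, ρ_c h = (ρ_m − ρ_c) r.
r = h · ρ_c / (ρ_m − ρ_c) = 0.927 km × 2780 / (3240 − 2780) = 5.6 km.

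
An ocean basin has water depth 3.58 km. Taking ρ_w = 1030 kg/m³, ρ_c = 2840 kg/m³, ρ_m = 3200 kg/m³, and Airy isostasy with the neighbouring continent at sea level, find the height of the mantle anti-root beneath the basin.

18 km

For local isostatic compensation: replacing crust with seawater at the top is compensated by replacing crust with mantle at the base: d (ρ_c − ρ_w) = a (ρ_m − ρ_c).
a = d (ρ_c − ρ_w)/(ρ_m − ρ_c) = 3.58 km × 1810/360 = 18 km.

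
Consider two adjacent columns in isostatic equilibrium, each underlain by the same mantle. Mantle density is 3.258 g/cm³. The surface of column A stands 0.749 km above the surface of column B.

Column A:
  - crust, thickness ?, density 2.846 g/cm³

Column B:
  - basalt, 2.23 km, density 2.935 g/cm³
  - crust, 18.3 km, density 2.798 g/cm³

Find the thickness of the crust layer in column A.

28.1 km

Take the compensation level at the base of the deeper column (depth z_c below the surface of column A) and equate Σ ρ_i t_i down to z_c; mantle fills any gap and the z_c terms cancel.
Column A: x×2.846 + (z_c − 0 − x)×3.258
Column B: 0.749×0 + 2.23×2.935 + 18.3×2.798 + (z_c − 0.749 − 20.53)×3.258
The z_c×3.258 term appears on both sides and cancels. Collect the known terms of each column as K = Σ(ρt)_known − 3.258 × (depth of known layers): K_A = 0 − 3.258×0 = 0; K_B = 57.74845 − 3.258×(0.749 + 20.53) = −11.578532.
Balance: K_A − x×(3.258 − 2.846) = K_B, so x = (K_A − K_B)/(3.258 − 2.846) = 11.5785/0.412 = 28.1 km.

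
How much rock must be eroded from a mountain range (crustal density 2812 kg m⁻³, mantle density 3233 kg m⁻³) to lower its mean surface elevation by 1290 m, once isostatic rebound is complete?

Net drop Δ = e − u = e − e ρ_c/ρ_m = e (ρ_m − ρ_c)/ρ_m.
e = Δ ρ_m/(ρ_m − ρ_c) = 1290 m × 3233/421 = 9910 m.

9910 m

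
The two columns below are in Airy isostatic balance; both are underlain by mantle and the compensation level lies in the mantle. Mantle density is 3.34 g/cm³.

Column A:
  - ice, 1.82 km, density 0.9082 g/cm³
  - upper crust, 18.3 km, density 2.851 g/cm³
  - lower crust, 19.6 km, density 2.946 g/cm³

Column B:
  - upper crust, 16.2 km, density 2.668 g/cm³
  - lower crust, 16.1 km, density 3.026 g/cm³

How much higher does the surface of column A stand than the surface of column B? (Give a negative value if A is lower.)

For any compensation level in the mantle, the mantle terms cancel and isostasy reduces to e = (Σt_A − Σt_B) − (Σ(ρt)_A − Σ(ρt)_B) / ρ_m.
Σt_A = 39.72 km; Σt_B = 32.3 km; Σ(ρt)_A = 111.567824; Σ(ρt)_B = 91.9402 (in km·g/cm³).
e = (39.72 − 32.3) − (111.567824 − 91.9402) / 3.34 = 1.54 km.

1.54 km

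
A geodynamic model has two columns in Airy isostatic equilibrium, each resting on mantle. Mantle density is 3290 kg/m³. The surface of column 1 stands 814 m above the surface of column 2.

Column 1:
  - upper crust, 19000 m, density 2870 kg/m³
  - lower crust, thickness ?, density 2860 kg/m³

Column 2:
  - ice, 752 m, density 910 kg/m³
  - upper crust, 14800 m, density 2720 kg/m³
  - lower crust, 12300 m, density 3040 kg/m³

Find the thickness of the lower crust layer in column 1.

Take the compensation level at the base of the deeper column (depth z_c below the surface of column 1) and equate Σ ρ_i t_i down to z_c; mantle fills any gap and the z_c terms cancel.
Column 1: 19000×2870 + x×2860 + (z_c − 19000 − x)×3290
Column 2: 814×0 + 752×910 + 14800×2720 + 12300×3040 + (z_c − 814 − 27852)×3290
The z_c×3290 term appears on both sides and cancels. Collect the known terms of each column as K = Σ(ρt)_known − 3290 × (depth of known layers): K_1 = 54530000 − 3290×19000 = −7980000; K_2 = 78332320 − 3290×(814 + 27852) = −15978820.
Balance: K_1 − x×(3290 − 2860) = K_2, so x = (K_1 − K_2)/(3290 − 2860) = 7998820/430 = 18600 m.

18600 m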